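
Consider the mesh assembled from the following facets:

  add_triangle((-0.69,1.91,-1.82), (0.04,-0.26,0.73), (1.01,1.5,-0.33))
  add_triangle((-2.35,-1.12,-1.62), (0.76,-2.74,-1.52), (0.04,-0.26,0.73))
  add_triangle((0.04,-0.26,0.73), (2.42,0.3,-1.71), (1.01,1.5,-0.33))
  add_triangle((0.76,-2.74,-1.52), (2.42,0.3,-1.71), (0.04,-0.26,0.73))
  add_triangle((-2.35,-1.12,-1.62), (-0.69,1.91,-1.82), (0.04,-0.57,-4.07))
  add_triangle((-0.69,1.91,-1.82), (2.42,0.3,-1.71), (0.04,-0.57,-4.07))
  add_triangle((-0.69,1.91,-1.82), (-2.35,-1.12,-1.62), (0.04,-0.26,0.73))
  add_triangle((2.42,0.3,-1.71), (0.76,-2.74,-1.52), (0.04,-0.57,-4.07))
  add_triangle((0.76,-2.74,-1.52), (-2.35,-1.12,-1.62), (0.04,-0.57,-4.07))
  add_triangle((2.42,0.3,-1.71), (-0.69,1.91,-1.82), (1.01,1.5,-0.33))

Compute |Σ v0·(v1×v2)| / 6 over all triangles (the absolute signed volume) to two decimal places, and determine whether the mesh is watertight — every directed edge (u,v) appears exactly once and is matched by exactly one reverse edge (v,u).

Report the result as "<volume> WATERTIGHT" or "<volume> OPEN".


21.42 WATERTIGHT

Per-triangle v0·(v1×v2)/6:
  t1: +0.2571
  t2: +1.0769
  t3: +0.4615
  t4: +0.9718
  t5: +3.9033
  t6: +3.7882
  t7: +0.4690
  t8: +4.3923
  t9: +4.5071
  t10: +1.5884
Σ = +21.4155 → |volume| = 21.42

Directed edges: 30 total, each appears once with its reverse present → watertight.


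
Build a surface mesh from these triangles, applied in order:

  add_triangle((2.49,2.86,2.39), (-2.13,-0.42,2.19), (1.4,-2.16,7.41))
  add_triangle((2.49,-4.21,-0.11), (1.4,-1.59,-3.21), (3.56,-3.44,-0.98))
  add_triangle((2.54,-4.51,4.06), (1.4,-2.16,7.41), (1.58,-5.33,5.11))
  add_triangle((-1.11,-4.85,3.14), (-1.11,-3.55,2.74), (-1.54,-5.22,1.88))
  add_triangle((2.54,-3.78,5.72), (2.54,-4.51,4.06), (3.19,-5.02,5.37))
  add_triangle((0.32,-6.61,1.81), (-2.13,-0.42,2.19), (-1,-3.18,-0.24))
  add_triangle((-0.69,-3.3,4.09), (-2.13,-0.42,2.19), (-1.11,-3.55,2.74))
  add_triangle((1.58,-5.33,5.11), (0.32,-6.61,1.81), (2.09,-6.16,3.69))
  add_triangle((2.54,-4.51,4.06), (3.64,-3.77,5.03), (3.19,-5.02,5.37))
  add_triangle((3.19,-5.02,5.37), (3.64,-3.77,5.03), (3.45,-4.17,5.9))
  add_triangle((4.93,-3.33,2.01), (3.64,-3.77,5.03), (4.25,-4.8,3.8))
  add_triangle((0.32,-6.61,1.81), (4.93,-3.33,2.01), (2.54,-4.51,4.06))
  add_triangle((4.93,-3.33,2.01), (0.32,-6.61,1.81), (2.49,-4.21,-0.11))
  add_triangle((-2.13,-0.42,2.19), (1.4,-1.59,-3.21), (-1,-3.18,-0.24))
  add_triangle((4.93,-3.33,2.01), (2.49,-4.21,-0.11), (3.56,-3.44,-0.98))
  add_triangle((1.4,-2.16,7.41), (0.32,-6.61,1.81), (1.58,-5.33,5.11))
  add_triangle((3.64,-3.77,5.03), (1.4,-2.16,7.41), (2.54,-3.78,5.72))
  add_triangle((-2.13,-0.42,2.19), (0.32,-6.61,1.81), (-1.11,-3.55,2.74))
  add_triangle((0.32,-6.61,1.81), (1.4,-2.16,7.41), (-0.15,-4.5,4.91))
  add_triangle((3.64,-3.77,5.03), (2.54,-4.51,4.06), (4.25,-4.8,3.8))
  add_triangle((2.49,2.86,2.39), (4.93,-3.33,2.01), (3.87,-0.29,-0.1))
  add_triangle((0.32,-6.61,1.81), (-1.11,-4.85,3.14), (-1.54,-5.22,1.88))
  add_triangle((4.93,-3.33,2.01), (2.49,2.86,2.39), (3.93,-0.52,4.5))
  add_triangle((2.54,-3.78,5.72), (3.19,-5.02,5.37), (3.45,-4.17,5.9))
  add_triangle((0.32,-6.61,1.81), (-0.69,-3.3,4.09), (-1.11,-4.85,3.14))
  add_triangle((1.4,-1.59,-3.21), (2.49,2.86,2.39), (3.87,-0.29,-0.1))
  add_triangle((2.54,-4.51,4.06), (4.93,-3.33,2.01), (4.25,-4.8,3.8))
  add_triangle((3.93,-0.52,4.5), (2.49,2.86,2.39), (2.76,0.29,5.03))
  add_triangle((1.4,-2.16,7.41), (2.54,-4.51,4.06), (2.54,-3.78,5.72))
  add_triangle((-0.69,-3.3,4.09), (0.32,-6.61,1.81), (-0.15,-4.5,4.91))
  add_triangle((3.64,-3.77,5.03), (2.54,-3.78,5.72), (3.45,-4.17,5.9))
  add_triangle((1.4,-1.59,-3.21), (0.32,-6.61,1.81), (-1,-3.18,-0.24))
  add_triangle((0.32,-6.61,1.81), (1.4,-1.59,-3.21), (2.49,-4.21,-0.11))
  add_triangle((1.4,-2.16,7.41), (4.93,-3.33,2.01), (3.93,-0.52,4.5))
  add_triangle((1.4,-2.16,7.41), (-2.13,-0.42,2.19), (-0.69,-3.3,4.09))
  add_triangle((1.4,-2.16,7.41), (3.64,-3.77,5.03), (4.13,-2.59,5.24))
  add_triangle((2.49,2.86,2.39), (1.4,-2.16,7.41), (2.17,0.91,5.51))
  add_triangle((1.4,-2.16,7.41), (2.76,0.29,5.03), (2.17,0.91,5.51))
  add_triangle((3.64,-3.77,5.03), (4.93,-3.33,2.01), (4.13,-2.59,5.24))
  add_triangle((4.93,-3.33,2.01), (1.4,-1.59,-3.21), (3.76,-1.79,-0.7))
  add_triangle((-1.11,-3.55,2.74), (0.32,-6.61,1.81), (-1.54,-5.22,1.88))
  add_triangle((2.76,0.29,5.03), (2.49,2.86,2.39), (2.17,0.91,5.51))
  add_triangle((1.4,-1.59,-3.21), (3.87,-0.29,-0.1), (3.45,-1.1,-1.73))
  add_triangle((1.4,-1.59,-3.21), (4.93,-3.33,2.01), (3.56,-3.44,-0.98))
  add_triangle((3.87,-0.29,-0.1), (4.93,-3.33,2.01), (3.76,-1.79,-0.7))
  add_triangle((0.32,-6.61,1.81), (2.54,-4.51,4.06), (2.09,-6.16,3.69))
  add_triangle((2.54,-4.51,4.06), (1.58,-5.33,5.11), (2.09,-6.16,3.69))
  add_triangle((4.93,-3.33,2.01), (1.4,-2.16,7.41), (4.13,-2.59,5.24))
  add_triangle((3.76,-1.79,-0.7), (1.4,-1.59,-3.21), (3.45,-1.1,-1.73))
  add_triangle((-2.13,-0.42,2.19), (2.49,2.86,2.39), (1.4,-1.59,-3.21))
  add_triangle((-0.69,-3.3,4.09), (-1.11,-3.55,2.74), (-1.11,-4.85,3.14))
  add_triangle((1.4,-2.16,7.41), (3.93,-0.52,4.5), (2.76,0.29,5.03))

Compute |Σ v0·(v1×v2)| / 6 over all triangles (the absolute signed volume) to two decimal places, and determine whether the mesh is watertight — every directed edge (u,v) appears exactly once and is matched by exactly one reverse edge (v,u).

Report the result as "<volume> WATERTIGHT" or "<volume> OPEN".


Per-triangle v0·(v1×v2)/6:
  t1: +11.7233
  t2: +3.1043
  t3: +5.8842
  t4: +0.4839
  t5: +0.3689
  t6: +5.2692
  t7: +2.2020
  t8: +4.2885
  t9: +0.5239
  t10: +0.8308
  t11: +3.3938
  t12: +12.0329
  t13: +9.4002
  t14: +1.0348
  t15: +4.0935
  t16: +4.7205
  t17: +2.8657
  t18: +1.2578
  t19: +8.0119
  t20: +2.4962
  t21: +8.8868
  t22: +2.9109
  t23: +8.4028
  t24: +0.9562
  t25: +3.0244
  t26: +3.8858
  t27: -0.0480
  t28: +4.1039
  t29: +1.3694
  t30: +2.1517
  t31: +0.0105
  t32: +6.2532
  t33: +7.3407
  t34: +14.8865
  t35: +7.0162
  t36: +5.4042
  t37: -1.3754
  t38: +3.1747
  t39: +4.4134
  t40: +3.5113
  t41: -2.8552
  t42: +2.5328
  t43: +0.1508
  t44: +1.9291
  t45: +3.2305
  t46: -0.4528
  t47: +2.3062
  t48: -4.6702
  t49: +1.6320
  t50: -1.7902
  t51: +0.4931
  t52: +4.9104
Σ = +177.6820 → |volume| = 177.68

Directed edges: 156 total; 6 unmatched, e.g. (1.4,-2.16,7.41)→(-0.15,-4.5,4.91) → open.

177.68 OPEN


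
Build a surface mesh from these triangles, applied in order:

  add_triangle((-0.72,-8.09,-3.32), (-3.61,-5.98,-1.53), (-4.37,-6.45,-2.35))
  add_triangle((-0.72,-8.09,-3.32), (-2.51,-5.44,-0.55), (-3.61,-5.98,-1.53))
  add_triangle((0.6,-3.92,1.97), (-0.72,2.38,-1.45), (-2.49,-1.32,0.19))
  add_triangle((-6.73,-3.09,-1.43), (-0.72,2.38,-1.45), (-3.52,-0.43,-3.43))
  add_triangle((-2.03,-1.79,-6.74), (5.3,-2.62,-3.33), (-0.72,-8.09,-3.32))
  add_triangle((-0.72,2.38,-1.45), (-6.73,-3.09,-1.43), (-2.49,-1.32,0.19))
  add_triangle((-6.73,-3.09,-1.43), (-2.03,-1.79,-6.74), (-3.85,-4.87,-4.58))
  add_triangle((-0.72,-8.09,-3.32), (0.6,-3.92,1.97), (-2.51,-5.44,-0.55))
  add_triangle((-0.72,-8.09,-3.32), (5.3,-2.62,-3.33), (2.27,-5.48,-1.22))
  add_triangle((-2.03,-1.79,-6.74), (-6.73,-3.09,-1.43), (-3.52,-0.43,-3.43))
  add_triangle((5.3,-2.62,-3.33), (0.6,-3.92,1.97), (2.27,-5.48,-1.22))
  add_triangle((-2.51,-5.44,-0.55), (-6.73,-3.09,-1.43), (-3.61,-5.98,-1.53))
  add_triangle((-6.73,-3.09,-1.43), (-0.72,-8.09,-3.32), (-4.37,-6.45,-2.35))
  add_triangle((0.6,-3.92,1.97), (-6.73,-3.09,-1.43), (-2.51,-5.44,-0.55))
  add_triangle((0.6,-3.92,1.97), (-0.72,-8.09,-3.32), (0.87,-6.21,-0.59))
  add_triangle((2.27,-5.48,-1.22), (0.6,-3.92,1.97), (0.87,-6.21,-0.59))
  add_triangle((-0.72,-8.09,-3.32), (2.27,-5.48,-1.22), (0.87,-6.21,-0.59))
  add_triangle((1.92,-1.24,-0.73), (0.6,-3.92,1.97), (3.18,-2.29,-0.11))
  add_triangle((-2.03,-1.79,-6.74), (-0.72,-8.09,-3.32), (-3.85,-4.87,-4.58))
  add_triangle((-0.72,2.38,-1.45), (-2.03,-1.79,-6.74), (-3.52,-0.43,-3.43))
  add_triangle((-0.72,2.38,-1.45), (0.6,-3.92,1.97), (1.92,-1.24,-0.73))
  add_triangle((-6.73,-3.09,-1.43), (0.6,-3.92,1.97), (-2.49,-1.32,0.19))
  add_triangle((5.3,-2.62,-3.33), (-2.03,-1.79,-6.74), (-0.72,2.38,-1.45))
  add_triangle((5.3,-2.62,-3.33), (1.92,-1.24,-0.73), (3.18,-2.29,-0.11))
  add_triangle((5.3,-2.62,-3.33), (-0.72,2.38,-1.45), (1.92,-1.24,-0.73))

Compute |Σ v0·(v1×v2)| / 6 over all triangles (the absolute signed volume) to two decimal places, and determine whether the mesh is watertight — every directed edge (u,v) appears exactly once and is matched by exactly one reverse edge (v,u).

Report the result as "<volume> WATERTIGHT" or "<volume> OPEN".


Per-triangle v0·(v1×v2)/6:
  t1: +3.4973
  t2: +4.4579
  t3: -0.3366
  t4: +6.4288
  t5: +50.4911
  t6: +1.9291
  t7: +18.3324
  t8: +11.9279
  t9: +16.0602
  t10: +10.9746
  t11: +8.3744
  t12: +3.5883
  t13: +3.4134
  t14: +8.9395
  t15: +4.3592
  t16: +3.6789
  t17: +5.3086
  t18: -1.0762
  t19: +21.1538
  t20: +7.5716
  t21: -0.6015
  t22: +3.0187
  t23: +19.0254
  t24: -0.1830
  t25: +0.3629
Σ = +210.6968 → |volume| = 210.70

Directed edges: 75 total; 9 unmatched, e.g. (-3.61,-5.98,-1.53)→(-4.37,-6.45,-2.35) → open.

210.70 OPEN


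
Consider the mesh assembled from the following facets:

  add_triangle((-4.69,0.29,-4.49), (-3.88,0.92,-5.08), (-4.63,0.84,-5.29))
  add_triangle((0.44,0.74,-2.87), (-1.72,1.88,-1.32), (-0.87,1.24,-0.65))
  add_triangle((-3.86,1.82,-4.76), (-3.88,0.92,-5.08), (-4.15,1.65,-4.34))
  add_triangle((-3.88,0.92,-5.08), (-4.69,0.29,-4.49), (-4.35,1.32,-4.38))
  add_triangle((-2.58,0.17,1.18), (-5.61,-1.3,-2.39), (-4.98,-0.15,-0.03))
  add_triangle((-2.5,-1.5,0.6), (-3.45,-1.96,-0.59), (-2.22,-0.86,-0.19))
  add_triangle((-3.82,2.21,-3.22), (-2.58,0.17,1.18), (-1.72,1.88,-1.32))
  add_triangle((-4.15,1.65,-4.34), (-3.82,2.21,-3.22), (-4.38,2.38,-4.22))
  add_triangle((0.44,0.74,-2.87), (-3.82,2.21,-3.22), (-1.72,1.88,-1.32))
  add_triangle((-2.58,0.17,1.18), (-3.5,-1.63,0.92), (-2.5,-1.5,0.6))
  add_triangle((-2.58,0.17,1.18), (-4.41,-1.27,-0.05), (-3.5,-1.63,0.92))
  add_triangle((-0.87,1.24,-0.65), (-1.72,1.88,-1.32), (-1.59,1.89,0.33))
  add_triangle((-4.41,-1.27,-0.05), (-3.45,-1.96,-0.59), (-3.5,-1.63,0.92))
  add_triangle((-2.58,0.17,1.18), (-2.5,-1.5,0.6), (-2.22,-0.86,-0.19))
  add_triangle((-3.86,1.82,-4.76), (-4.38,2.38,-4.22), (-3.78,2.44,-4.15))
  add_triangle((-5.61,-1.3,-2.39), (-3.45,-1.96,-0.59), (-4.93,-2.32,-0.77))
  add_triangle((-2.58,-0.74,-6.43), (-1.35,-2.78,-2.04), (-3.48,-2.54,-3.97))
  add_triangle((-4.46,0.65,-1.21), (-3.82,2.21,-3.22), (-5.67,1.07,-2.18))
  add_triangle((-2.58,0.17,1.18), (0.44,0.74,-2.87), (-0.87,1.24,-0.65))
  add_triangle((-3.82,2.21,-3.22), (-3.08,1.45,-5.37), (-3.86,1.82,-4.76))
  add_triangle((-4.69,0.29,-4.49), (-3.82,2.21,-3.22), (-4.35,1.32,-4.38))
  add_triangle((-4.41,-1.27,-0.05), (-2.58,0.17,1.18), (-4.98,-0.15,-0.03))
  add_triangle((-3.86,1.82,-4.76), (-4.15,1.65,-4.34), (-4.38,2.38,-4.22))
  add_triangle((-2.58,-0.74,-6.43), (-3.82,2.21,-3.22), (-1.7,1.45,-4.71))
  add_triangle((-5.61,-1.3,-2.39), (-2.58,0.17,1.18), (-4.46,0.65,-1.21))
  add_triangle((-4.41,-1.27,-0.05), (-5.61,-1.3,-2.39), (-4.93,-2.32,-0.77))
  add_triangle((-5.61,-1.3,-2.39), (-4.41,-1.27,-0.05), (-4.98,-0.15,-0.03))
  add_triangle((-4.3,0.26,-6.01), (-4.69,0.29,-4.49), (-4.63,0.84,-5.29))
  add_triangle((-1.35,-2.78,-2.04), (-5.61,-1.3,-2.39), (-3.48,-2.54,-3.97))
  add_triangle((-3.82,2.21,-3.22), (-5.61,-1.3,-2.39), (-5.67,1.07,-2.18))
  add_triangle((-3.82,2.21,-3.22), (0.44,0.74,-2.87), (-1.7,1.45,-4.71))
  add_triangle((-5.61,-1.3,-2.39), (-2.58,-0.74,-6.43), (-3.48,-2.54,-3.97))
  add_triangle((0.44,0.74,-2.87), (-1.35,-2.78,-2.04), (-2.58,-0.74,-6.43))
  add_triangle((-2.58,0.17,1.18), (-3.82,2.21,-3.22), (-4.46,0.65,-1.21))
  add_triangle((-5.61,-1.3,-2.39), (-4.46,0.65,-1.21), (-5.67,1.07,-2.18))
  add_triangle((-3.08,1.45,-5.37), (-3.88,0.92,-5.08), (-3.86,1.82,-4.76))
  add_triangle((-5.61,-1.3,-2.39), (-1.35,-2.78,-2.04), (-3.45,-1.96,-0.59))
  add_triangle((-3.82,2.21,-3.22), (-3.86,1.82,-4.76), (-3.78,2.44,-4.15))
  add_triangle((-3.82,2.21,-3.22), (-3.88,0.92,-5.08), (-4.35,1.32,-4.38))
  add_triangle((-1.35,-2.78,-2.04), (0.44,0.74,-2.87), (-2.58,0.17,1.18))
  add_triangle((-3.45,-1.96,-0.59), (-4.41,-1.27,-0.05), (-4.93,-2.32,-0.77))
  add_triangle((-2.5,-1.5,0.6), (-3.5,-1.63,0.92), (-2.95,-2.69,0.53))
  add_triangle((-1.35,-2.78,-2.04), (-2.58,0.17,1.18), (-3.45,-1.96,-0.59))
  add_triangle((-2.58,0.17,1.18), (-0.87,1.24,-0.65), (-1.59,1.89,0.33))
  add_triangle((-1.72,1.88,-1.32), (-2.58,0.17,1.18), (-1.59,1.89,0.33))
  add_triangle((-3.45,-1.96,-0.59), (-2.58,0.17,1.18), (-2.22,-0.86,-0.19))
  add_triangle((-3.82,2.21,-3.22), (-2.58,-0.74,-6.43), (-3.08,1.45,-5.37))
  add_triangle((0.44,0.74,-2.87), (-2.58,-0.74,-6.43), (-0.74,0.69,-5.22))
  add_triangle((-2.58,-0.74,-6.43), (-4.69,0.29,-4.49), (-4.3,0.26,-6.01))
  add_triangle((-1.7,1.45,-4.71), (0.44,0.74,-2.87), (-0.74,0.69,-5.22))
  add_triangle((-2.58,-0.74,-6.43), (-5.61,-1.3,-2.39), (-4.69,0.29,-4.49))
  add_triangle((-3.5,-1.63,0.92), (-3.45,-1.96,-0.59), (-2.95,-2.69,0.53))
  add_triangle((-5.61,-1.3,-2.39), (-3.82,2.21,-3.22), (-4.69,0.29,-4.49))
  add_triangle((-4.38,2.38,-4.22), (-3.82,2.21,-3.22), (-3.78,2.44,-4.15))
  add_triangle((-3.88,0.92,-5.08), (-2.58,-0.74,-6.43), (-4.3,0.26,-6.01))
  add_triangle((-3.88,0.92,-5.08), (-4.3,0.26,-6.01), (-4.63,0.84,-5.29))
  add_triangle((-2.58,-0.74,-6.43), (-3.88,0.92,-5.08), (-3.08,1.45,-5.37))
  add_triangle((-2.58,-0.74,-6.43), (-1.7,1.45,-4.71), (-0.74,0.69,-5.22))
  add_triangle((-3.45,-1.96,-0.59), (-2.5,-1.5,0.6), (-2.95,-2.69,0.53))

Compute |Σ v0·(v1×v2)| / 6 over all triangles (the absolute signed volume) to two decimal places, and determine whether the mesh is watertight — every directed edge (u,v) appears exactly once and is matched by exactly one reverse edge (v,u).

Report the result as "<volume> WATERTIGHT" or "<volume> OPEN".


Per-triangle v0·(v1×v2)/6:
  t1: -0.1352
  t2: +0.2720
  t3: +0.5132
  t4: +1.0072
  t5: -0.6379
  t6: -0.2457
  t7: +1.9994
  t8: +0.1699
  t9: +1.9081
  t10: +0.0526
  t11: +1.1969
  t12: +0.1277
  t13: +0.9336
  t14: -0.6277
  t15: +0.3963
  t16: +0.4748
  t17: +3.9608
  t18: +0.3931
  t19: -1.0107
  t20: +0.4113
  t21: +0.6916
  t22: +1.1236
  t23: +0.3906
  t24: +5.9219
  t25: +3.0921
  t26: +1.7050
  t27: +2.2019
  t28: +0.8234
  t29: +3.3636
  t30: +4.2315
  t31: +1.1125
  t32: +8.3102
  t33: +3.7316
  t34: +1.9760
  t35: +1.1673
  t36: +0.9192
  t37: +3.6190
  t38: -0.4963
  t39: +0.7770
  t40: -4.1710
  t41: +0.1428
  t42: +0.0042
  t43: +0.1750
  t44: -0.6024
  t45: +1.3154
  t46: +0.1956
  t47: -3.0436
  t48: +0.6479
  t49: +1.3131
  t50: +0.9335
  t51: +7.1937
  t52: +1.0986
  t53: +5.1616
  t54: +0.1796
  t55: +1.1669
  t56: +0.4426
  t57: +2.5895
  t58: +2.6290
  t59: -0.5517
Σ = +72.6416 → |volume| = 72.64

Directed edges: 177 total; 3 unmatched, e.g. (-3.88,0.92,-5.08)→(-4.15,1.65,-4.34) → open.

72.64 OPEN


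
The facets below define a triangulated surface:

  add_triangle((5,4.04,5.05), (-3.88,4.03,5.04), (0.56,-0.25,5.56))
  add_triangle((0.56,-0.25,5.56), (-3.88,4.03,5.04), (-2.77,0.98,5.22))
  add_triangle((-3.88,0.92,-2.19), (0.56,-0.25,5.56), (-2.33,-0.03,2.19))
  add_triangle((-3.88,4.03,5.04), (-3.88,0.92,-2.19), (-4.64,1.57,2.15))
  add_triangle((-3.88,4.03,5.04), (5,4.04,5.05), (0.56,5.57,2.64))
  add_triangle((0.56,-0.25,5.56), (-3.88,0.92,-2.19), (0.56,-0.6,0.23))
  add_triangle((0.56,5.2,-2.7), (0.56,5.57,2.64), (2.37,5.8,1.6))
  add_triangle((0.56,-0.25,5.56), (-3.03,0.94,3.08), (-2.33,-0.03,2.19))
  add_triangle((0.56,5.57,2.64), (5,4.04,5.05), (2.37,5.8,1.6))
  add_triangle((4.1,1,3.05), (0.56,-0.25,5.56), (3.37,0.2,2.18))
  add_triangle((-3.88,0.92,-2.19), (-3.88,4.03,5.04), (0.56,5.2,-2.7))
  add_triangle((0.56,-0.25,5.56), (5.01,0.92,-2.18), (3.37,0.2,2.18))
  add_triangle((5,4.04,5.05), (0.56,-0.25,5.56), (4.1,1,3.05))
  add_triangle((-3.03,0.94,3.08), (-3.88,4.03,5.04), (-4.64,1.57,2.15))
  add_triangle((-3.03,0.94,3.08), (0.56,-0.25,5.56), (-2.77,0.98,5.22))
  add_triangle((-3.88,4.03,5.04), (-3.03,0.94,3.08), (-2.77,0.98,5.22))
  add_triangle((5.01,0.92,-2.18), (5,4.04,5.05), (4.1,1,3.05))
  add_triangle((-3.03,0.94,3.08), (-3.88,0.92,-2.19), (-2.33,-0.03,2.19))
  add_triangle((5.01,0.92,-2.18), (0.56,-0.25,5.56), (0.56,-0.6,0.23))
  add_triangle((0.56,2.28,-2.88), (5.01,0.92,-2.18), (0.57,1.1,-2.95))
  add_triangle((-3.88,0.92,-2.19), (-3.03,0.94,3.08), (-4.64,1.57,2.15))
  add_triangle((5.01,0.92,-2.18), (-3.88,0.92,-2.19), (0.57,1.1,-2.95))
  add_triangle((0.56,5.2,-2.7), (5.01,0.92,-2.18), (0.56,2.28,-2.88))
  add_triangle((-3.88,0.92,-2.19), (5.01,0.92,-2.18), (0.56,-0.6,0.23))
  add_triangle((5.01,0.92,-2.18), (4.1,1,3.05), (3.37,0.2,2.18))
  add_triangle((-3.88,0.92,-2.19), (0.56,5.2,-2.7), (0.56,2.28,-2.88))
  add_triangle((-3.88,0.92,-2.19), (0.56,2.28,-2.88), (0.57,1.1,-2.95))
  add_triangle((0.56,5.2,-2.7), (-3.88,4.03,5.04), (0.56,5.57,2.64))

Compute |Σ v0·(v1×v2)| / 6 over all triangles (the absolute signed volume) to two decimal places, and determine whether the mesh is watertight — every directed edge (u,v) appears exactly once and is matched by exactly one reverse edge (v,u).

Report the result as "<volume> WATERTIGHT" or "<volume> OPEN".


Per-triangle v0·(v1×v2)/6:
  t1: +35.0654
  t2: +8.0611
  t3: -1.7095
  t4: +7.3946
  t5: +25.8197
  t6: +1.5909
  t7: +8.5275
  t8: +2.3371
  t9: +10.1008
  t10: +2.2723
  t11: +30.9986
  t12: -0.9555
  t13: +10.2645
  t14: +3.7355
  t15: +0.4661
  t16: +3.3648
  t17: +11.1101
  t18: +2.3065
  t19: +3.2664
  t20: +2.7210
  t21: +0.7720
  t22: -0.4599
  t23: +6.7551
  t24: +1.6304
  t25: +2.4430
  t26: +6.3159
  t27: +2.5519
  t28: +20.4372
Σ = +207.1836 → |volume| = 207.18

Directed edges: 84 total; 4 unmatched, e.g. (2.37,5.8,1.6)→(0.56,5.2,-2.7) → open.

207.18 OPEN


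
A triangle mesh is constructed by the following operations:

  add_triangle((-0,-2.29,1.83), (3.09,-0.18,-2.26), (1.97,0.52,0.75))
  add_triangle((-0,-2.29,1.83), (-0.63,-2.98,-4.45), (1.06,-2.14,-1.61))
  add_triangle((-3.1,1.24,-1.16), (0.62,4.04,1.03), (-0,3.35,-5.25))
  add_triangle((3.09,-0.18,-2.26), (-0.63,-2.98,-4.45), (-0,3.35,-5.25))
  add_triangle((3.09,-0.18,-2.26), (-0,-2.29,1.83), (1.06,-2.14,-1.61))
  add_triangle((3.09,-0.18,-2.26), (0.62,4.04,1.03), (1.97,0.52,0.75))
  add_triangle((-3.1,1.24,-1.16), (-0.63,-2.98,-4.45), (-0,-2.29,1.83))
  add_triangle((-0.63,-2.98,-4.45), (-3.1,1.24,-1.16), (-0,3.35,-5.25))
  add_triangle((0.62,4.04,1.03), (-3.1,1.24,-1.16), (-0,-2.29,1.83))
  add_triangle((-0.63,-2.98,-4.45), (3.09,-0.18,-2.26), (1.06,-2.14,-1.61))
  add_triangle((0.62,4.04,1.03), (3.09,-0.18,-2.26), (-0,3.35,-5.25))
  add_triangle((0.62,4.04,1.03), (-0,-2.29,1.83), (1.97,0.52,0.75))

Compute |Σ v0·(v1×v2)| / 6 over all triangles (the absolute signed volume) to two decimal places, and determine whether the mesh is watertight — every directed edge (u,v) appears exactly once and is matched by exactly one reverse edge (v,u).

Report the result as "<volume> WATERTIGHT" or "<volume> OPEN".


Per-triangle v0·(v1×v2)/6:
  t1: +3.1820
  t2: +3.5621
  t3: +13.0124
  t4: +16.6287
  t5: +2.9431
  t6: +4.1141
  t7: +8.0420
  t8: +16.0610
  t9: +4.9985
  t10: +3.9592
  t11: +13.5801
  t12: +2.9261
Σ = +93.0092 → |volume| = 93.01

Directed edges: 36 total, each appears once with its reverse present → watertight.

93.01 WATERTIGHT


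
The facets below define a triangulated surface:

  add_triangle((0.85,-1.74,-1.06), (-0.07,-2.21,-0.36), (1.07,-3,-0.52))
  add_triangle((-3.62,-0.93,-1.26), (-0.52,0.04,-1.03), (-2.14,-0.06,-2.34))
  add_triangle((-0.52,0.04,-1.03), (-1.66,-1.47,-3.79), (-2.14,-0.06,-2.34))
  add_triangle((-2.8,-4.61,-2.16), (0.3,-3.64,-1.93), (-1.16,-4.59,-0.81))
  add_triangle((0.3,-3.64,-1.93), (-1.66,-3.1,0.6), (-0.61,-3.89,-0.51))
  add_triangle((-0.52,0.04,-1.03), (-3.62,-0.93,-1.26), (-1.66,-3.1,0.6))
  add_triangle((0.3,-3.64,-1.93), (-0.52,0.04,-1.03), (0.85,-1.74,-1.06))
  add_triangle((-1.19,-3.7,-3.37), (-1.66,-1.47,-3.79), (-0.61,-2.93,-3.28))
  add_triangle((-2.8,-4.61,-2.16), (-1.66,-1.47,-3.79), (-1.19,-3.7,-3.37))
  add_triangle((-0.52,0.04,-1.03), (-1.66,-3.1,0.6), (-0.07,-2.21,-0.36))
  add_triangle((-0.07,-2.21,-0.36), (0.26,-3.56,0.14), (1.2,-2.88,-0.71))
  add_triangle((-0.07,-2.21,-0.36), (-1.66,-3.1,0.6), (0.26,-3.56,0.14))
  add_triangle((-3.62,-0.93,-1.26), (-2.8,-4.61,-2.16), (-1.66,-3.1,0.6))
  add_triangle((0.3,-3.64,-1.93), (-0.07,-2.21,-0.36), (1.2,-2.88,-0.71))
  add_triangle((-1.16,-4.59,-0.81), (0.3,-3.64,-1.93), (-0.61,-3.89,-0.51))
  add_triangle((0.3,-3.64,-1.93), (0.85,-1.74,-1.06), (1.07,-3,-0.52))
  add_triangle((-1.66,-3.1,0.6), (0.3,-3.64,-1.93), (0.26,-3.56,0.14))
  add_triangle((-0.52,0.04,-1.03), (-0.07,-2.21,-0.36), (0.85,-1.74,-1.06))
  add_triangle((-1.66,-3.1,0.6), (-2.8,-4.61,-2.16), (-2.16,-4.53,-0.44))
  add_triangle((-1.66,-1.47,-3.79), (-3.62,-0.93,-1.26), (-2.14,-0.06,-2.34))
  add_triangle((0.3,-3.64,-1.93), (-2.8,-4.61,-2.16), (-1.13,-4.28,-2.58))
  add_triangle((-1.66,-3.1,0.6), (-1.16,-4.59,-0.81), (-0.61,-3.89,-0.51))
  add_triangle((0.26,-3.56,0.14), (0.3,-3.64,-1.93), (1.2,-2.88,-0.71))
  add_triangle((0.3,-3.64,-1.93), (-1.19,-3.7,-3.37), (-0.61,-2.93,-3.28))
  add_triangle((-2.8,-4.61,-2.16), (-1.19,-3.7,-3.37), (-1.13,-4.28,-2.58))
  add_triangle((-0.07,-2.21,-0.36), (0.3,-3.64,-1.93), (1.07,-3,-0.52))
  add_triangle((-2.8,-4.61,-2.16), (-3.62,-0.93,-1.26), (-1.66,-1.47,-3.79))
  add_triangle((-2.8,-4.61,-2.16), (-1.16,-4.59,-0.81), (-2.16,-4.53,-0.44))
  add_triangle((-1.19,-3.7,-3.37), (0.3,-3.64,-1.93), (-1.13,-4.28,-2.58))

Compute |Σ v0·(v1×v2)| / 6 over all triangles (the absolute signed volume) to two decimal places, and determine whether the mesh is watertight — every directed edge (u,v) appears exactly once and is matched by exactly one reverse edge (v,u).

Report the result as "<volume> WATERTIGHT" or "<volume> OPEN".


28.24 OPEN

Per-triangle v0·(v1×v2)/6:
  t1: -0.3228
  t2: -0.0838
  t3: +0.2727
  t4: +2.8671
  t5: -0.5375
  t6: -1.2461
  t7: +0.4937
  t8: +0.9499
  t9: +3.4838
  t10: -0.8084
  t11: -0.3755
  t12: -0.5659
  t13: +4.6768
  t14: -0.5991
  t15: +0.5322
  t16: +0.5275
  t17: +2.3107
  t18: -0.4947
  t19: +0.6446
  t20: +1.9535
  t21: +0.8551
  t22: +0.4457
  t23: +1.2007
  t24: +0.8384
  t25: +1.3809
  t26: +0.5690
  t27: +6.7939
  t28: +1.4952
  t29: +0.9850
Σ = +28.2426 → |volume| = 28.24

Directed edges: 87 total; 7 unmatched, e.g. (-0.52,0.04,-1.03)→(-1.66,-1.47,-3.79) → open.


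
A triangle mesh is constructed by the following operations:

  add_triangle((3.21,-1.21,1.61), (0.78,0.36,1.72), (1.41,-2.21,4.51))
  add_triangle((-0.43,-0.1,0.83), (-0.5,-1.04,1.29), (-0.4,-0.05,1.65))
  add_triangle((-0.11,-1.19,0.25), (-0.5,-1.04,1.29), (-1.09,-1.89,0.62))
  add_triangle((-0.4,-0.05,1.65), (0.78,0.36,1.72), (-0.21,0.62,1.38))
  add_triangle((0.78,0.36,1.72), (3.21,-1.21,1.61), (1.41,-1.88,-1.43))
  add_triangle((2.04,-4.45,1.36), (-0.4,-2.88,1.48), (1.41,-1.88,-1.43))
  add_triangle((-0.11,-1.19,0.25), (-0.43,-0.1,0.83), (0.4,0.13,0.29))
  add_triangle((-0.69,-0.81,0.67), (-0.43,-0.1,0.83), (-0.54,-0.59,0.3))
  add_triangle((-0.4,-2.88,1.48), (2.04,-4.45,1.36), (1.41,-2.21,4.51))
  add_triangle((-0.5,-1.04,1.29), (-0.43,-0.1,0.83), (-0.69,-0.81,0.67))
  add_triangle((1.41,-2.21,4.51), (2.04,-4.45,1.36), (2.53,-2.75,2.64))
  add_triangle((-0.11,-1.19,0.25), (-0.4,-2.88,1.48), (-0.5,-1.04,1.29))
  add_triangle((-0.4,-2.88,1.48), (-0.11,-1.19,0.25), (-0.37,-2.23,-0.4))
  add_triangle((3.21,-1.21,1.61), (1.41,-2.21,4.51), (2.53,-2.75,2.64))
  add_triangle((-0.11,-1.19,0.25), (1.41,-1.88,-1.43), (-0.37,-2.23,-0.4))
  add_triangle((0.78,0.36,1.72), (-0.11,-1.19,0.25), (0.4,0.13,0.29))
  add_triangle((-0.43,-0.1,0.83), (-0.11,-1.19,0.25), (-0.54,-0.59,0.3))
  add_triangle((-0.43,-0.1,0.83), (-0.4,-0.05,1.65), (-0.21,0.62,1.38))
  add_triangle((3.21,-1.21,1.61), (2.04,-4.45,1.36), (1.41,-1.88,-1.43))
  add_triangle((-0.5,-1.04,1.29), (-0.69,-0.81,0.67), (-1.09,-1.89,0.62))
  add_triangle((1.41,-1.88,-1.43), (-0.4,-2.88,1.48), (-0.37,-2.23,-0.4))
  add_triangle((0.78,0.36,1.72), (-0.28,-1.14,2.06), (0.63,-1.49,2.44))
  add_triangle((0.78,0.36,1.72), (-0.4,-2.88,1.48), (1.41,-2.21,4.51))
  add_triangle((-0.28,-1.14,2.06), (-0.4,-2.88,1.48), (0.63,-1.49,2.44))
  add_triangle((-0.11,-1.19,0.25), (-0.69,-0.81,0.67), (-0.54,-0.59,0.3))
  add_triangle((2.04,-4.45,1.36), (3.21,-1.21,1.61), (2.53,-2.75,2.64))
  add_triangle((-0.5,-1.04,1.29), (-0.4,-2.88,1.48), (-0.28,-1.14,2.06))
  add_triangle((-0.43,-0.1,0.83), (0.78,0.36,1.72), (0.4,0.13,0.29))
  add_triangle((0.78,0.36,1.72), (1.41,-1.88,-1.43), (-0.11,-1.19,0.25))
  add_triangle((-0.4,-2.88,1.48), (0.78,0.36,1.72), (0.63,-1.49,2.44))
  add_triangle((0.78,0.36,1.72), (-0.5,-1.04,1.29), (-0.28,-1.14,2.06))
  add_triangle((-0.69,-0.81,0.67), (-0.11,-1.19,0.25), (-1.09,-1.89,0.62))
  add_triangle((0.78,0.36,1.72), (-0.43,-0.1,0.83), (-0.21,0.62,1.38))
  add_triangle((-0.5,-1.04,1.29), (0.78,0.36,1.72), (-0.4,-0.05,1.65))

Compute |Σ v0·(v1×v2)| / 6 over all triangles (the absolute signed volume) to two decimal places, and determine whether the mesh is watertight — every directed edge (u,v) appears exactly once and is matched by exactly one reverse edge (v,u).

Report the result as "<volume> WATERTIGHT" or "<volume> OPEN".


24.47 WATERTIGHT

Per-triangle v0·(v1×v2)/6:
  t1: +2.5238
  t2: +0.0591
  t3: +0.1767
  t4: +0.2037
  t5: -0.2108
  t6: +2.3137
  t7: -0.0887
  t8: +0.0125
  t9: +5.0690
  t10: +0.0589
  t11: +3.0802
  t12: +0.0417
  t13: -0.0515
  t14: +2.4234
  t15: -0.3321
  t16: +0.0912
  t17: -0.0632
  t18: +0.0391
  t19: +4.4519
  t20: +0.0793
  t21: +1.3094
  t22: +0.4818
  t23: +0.3876
  t24: +0.6900
  t25: +0.0266
  t26: +2.3764
  t27: +0.2075
  t28: -0.0050
  t29: -0.8343
  t30: -0.1786
  t31: +0.0327
  t32: -0.0635
  t33: -0.1421
  t34: +0.3082
Σ = +24.4745 → |volume| = 24.47

Directed edges: 102 total, each appears once with its reverse present → watertight.


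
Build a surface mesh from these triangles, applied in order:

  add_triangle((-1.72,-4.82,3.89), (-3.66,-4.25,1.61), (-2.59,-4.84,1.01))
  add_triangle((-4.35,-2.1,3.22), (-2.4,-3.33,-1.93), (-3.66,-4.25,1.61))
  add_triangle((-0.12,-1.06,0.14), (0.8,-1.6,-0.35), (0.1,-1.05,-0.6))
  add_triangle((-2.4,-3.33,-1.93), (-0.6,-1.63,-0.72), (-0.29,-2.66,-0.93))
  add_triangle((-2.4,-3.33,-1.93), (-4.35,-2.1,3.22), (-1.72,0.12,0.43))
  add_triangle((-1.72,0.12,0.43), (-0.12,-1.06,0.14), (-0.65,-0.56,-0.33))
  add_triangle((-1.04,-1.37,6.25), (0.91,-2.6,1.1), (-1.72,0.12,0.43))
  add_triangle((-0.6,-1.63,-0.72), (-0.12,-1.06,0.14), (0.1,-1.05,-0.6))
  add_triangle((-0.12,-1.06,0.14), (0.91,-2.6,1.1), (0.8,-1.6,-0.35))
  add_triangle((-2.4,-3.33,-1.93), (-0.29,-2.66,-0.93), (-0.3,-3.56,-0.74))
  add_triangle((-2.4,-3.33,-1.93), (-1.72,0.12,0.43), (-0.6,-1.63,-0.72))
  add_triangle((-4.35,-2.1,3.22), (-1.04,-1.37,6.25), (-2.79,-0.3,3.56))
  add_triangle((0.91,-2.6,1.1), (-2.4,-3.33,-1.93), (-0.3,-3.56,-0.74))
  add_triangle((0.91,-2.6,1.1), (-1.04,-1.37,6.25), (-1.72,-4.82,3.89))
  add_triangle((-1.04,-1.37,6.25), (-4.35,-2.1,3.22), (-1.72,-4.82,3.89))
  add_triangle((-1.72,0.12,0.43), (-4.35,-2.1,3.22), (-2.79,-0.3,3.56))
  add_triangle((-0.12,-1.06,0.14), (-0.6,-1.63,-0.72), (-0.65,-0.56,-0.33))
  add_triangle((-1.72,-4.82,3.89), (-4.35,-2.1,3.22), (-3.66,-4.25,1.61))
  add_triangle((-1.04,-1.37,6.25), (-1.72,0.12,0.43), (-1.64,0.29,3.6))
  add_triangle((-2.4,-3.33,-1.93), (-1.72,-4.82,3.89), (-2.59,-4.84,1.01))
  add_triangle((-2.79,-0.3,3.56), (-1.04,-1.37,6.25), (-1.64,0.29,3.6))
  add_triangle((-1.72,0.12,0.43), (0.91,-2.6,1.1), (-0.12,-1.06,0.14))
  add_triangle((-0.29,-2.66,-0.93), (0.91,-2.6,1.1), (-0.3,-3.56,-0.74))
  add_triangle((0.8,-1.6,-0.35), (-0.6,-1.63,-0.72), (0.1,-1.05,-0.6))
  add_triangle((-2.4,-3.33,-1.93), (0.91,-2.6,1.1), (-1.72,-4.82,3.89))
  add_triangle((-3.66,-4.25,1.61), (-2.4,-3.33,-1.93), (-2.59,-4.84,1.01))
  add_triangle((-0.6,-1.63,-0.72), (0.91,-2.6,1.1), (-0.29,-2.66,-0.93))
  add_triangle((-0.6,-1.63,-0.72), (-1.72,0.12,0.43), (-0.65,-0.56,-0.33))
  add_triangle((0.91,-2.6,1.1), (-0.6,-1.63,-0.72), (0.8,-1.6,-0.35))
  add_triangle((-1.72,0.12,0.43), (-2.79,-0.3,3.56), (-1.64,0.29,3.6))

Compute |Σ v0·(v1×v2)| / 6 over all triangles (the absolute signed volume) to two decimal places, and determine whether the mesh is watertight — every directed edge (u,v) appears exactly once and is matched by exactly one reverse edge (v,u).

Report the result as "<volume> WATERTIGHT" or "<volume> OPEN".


58.19 WATERTIGHT

Per-triangle v0·(v1×v2)/6:
  t1: +3.7252
  t2: +4.9422
  t3: -0.1063
  t4: -0.0078
  t5: +3.8812
  t6: -0.1699
  t7: -3.8066
  t8: -0.0904
  t9: -0.2506
  t10: +0.4258
  t11: -0.3403
  t12: +5.1000
  t13: +1.2336
  t14: +7.1529
  t15: +14.2047
  t16: +1.6699
  t17: -0.0673
  t18: +7.8905
  t19: -1.6207
  t20: +0.3816
  t21: +1.9494
  t22: -0.3266
  t23: +0.1885
  t24: +0.0985
  t25: +7.7889
  t26: +3.2947
  t27: -0.2967
  t28: +0.0851
  t29: +0.6675
  t30: +0.5964
Σ = +58.1937 → |volume| = 58.19

Directed edges: 90 total, each appears once with its reverse present → watertight.


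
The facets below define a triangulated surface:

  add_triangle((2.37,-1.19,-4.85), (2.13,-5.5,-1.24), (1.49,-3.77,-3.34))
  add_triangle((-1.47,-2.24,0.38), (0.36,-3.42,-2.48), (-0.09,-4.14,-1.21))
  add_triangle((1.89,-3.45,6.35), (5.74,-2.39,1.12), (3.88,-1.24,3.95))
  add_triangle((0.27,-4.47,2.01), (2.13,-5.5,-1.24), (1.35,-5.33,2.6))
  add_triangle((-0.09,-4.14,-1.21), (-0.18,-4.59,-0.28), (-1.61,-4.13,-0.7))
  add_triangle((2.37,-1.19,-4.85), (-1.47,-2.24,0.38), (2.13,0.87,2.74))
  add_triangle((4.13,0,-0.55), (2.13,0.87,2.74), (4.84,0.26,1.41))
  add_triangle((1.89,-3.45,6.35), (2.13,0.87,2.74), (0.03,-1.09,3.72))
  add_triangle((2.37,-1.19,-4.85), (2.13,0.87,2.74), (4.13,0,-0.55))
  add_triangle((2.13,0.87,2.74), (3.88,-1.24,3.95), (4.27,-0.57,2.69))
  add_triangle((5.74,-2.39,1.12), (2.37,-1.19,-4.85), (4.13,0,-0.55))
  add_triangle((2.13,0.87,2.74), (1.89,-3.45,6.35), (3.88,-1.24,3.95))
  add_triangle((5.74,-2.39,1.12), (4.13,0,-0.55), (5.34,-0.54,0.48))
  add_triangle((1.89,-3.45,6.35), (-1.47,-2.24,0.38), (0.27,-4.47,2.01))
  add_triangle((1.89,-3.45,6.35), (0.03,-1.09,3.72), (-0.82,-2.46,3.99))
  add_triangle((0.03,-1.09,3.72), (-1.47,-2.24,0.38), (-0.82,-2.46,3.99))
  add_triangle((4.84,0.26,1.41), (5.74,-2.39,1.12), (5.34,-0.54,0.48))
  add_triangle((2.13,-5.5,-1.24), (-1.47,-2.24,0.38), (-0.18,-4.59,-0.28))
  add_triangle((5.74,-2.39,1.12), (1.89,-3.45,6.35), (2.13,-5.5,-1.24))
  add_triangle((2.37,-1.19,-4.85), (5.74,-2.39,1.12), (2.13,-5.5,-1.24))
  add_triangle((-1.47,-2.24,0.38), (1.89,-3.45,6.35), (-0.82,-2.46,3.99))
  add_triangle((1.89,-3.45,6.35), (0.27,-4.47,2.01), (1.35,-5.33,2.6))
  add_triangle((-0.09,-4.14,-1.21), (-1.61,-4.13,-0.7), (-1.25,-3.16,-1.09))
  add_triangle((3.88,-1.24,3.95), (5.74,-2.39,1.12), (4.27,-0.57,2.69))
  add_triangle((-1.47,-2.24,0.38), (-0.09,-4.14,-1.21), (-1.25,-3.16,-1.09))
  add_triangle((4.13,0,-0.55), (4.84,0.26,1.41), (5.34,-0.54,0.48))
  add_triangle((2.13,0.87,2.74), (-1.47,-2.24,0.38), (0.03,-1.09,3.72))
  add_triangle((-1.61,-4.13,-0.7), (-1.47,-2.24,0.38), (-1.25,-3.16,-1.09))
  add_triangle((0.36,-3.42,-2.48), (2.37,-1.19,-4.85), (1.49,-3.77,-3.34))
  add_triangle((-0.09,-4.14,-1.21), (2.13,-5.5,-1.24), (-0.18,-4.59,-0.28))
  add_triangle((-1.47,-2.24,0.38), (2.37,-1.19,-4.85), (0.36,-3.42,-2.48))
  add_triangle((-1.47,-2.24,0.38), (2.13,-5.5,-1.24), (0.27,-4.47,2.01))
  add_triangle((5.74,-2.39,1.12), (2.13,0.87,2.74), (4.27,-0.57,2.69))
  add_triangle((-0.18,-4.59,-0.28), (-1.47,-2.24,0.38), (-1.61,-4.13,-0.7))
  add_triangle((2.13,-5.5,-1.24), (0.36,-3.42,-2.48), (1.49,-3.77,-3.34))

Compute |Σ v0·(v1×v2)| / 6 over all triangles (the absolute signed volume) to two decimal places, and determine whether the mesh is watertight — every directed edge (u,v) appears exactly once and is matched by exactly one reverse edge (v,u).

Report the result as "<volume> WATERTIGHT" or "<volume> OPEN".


122.66 OPEN

Per-triangle v0·(v1×v2)/6:
  t1: +4.2318
  t2: +1.1418
  t3: +10.2833
  t4: +3.1162
  t5: +1.0854
  t6: -6.3373
  t7: +0.6892
  t8: +3.9843
  t9: +0.2387
  t10: +1.9554
  t11: +9.0031
  t12: +5.4902
  t13: +1.2591
  t14: +4.9531
  t15: +2.3114
  t16: +0.0543
  t17: +1.9730
  t18: -0.0293
  t19: +30.6143
  t20: +23.1231
  t21: +3.8311
  t22: +3.4206
  t23: +0.5879
  t24: +3.0226
  t25: -1.0066
  t26: +0.9769
  t27: -1.2541
  t28: +0.2372
  t29: +1.7087
  t30: +1.6680
  t31: +1.3121
  t32: +5.2809
  t33: +0.4348
  t34: +1.0461
  t35: +2.2484
Σ = +122.6559 → |volume| = 122.66

Directed edges: 105 total; 9 unmatched, e.g. (0.36,-3.42,-2.48)→(-0.09,-4.14,-1.21) → open.


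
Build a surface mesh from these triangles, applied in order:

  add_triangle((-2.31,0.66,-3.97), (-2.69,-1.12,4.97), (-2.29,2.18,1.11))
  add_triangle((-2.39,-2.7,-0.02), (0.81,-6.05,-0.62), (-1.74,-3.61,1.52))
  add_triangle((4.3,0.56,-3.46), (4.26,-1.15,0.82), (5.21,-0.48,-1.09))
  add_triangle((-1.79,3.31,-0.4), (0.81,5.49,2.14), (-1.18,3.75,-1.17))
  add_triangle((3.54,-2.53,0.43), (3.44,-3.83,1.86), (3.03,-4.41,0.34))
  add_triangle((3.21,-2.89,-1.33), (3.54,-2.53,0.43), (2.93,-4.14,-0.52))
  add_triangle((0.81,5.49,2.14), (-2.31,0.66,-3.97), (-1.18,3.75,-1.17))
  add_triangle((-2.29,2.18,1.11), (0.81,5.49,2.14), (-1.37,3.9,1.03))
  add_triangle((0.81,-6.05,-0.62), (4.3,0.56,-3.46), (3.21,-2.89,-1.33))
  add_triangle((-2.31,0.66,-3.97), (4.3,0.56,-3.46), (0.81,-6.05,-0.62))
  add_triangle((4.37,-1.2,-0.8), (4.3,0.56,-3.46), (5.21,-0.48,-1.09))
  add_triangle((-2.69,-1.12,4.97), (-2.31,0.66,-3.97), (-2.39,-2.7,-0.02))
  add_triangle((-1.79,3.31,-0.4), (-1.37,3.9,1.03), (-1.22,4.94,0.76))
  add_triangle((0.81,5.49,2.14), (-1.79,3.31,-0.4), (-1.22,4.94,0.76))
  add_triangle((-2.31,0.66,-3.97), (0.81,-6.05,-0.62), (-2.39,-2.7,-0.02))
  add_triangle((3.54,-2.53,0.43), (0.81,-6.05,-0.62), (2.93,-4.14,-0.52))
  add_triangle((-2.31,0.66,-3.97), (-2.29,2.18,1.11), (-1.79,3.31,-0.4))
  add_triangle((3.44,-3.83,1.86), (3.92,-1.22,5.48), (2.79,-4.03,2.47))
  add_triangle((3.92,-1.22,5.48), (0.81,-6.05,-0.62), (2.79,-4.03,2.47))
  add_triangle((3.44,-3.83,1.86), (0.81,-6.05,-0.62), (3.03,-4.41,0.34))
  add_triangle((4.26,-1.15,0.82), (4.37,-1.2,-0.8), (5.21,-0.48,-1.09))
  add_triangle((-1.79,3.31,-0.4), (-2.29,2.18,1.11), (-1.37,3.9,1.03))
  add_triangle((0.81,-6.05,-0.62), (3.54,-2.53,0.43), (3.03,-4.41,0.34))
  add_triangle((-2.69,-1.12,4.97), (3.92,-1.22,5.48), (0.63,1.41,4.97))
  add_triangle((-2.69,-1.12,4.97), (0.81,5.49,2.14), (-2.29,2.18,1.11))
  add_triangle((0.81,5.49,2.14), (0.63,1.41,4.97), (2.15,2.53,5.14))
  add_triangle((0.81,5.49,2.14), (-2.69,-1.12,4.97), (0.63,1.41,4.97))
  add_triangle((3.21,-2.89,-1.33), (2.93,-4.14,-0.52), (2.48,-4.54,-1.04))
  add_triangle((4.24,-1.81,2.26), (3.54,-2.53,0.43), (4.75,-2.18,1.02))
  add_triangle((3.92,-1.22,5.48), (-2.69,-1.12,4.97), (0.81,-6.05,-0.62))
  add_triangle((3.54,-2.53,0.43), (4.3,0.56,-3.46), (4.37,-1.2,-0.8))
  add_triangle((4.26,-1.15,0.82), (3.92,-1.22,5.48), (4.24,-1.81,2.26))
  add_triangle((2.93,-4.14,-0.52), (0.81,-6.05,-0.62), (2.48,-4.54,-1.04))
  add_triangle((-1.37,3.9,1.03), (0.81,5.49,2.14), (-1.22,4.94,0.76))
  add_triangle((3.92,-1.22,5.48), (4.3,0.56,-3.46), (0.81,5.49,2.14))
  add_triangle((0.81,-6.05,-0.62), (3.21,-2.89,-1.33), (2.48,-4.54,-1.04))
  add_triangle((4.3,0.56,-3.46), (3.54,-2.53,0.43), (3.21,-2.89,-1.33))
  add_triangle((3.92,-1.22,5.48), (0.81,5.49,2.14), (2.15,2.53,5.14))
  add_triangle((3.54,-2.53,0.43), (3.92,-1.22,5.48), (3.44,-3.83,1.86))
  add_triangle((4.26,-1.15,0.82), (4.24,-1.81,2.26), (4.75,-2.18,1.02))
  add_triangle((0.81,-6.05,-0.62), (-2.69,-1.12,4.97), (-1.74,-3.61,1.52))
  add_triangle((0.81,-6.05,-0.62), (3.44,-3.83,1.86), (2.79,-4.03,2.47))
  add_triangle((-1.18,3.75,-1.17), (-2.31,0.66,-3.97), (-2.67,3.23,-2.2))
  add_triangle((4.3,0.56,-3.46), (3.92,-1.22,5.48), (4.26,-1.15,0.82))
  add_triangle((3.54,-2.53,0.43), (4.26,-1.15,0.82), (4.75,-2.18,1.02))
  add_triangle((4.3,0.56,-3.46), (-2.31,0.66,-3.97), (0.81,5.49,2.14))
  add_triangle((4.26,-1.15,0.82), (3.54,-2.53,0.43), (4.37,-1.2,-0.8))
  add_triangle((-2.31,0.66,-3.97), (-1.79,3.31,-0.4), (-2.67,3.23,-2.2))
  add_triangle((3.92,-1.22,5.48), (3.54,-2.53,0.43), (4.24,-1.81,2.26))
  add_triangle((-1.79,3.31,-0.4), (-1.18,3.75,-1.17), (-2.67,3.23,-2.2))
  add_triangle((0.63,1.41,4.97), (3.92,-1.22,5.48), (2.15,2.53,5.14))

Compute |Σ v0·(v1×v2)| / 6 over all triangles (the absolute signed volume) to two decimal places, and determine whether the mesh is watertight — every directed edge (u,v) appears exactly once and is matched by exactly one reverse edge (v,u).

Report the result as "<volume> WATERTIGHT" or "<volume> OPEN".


Per-triangle v0·(v1×v2)/6:
  t1: +9.3036
  t2: +4.6680
  t3: -0.2634
  t4: +2.8058
  t5: +1.9325
  t6: +1.7682
  t7: +0.9072
  t8: +1.6347
  t9: +5.4519
  t10: +25.6912
  t11: +1.6779
  t12: +9.5220
  t13: +0.6489
  t14: +0.5841
  t15: +11.7771
  t16: +1.9602
  t17: +3.8643
  t18: +3.5130
  t19: +1.7982
  t20: +3.2034
  t21: +1.1097
  t22: +1.4802
  t23: +0.8608
  t24: +14.3899
  t25: +12.3186
  t26: +5.5824
  t27: +12.2992
  t28: +0.8666
  t29: +0.9317
  t30: +35.3116
  t31: +1.6660
  t32: +2.0666
  t33: +1.1961
  t34: +1.2007
  t35: +36.7810
  t36: +0.3156
  t37: +5.0867
  t38: +5.9011
  t39: +5.3947
  t40: +0.8704
  t41: +5.9872
  t42: +3.3981
  t43: +2.3237
  t44: +5.2809
  t45: +0.2784
  t46: +24.4150
  t47: +1.8309
  t48: -0.0316
  t49: +1.9743
  t50: +1.2116
  t51: +6.3074
Σ = +291.0543 → |volume| = 291.05

Directed edges: 153 total; 3 unmatched, e.g. (-1.74,-3.61,1.52)→(-2.39,-2.7,-0.02) → open.

291.05 OPEN


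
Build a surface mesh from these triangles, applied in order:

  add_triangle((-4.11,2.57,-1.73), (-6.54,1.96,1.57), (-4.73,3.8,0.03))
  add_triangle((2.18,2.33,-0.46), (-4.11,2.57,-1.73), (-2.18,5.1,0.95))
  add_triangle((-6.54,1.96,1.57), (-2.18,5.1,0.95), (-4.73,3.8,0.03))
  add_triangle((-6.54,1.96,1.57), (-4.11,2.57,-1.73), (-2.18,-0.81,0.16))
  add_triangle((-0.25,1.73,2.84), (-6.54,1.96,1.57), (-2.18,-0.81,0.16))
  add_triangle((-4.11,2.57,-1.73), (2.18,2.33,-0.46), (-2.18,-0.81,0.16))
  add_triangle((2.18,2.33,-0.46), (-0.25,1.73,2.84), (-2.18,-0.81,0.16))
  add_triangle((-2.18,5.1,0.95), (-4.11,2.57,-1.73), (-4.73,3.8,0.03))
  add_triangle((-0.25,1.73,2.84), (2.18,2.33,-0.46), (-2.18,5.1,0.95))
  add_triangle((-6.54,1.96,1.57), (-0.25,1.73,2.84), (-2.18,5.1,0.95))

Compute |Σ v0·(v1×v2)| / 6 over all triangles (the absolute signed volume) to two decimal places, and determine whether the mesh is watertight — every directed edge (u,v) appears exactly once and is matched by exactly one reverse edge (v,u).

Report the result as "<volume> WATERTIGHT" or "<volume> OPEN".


Per-triangle v0·(v1×v2)/6:
  t1: +5.4422
  t2: +8.2511
  t3: +6.4662
  t4: +4.8631
  t5: +3.7787
  t6: -0.6754
  t7: -1.7570
  t8: +4.0956
  t9: +7.1688
  t10: +12.7045
Σ = +50.3377 → |volume| = 50.34

Directed edges: 30 total, each appears once with its reverse present → watertight.

50.34 WATERTIGHT


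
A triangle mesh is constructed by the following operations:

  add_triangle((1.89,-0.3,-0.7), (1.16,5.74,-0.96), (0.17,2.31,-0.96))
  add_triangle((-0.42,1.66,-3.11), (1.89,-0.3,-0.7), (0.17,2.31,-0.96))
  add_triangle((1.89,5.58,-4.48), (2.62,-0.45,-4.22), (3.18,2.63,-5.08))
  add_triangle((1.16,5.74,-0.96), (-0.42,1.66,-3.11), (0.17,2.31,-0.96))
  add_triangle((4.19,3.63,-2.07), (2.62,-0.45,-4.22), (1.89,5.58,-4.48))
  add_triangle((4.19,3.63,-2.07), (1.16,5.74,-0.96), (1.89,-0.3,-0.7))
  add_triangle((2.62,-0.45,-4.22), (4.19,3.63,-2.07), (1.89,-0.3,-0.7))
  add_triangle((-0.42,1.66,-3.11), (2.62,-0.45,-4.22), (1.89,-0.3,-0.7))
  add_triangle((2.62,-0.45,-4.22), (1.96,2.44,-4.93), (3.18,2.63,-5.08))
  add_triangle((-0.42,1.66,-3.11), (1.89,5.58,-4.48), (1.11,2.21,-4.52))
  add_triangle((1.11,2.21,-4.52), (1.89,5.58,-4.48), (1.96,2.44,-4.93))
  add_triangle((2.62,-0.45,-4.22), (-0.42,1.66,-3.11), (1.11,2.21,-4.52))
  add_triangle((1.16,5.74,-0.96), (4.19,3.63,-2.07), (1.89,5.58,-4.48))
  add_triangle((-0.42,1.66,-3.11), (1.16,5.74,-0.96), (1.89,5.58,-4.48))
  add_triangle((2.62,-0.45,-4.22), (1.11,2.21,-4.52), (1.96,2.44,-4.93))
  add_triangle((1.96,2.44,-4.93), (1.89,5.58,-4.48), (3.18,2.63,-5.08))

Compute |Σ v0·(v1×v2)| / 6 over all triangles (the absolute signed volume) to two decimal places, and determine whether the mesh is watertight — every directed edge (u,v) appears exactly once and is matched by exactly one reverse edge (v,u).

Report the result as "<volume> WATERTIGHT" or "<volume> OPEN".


42.35 WATERTIGHT

Per-triangle v0·(v1×v2)/6:
  t1: -1.2835
  t2: -1.9537
  t3: -2.0996
  t4: +0.3897
  t5: +14.7906
  t6: +0.2494
  t7: +4.4022
  t8: -1.6661
  t9: +2.5100
  t10: +3.1056
  t11: +1.8958
  t12: +2.0749
  t13: +10.6609
  t14: +4.6290
  t15: +1.4540
  t16: +3.1958
Σ = +42.3549 → |volume| = 42.35

Directed edges: 48 total, each appears once with its reverse present → watertight.
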